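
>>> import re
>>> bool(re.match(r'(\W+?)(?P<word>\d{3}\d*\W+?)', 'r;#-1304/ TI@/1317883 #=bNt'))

False

`re.match` won't scan ahead — the pattern has to work from the very first character.
Here the pattern fails at index 0, so the call returns None, and `bool(None)` is False.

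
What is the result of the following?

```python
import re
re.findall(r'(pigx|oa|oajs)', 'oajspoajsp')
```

['oa', 'oa']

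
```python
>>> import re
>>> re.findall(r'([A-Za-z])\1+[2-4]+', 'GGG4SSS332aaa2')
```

['G', 'S', 'a']

The backreference `\1` re-matches whatever the first group consumed, character for character.
With a single group, `findall` returns only what that group captured — 3 items.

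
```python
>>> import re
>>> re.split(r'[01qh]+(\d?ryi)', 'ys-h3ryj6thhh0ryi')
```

This matches one or more of one of [01qh]; then optionally a digit, then the literal 'ryi' (captured).
Matches to split on: at [10:17] → 'hhh0ryi'.
The group in the pattern means `split` returns the separators' captures alongside the pieces.

['ys-h3ryj6t', 'ryi', '']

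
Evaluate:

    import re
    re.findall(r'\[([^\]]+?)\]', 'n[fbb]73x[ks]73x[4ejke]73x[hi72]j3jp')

['fbb', 'ks', '4ejke', 'hi72']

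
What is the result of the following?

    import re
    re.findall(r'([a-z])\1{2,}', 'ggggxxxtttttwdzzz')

['g', 'x', 't', 'z']

The backreference `\1` re-matches whatever the first group consumed, character for character.
Scanning left to right: at [0:4] match 'gggg', group 1 = 'g'; at [4:7] match 'xxx', group 1 = 'x'; at [7:12] match 'ttttt', group 1 = 't'; at [14:17] match 'zzz', group 1 = 'z'.
`findall` collects group 1 from each match (4 total).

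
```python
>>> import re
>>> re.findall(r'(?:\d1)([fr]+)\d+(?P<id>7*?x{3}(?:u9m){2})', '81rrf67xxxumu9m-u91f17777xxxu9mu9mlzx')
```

[('f', 'xxxu9mu9m')]

The pattern matches a digit, then the literal '1' (non-capturing group); then one or more of one of [fr] (captured); then one or more of a digit; then zero or more of the literal '7' (lazy), then exactly 3 of the literal 'x', then the literal 'u9m' repeated 2 times (captured as 'id').
Walking the string: at [17:34] match '91f17777xxxu9mu9m', groups = ('f', 'xxxu9mu9m').
2 groups means the one result is a tuple of 2 captured strings — 1 here.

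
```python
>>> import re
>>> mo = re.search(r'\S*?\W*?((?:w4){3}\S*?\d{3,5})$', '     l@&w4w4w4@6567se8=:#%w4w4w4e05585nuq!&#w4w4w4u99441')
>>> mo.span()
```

Pattern: zero or more of a non-whitespace character (lazy), then zero or more of a non-word character (lazy); then the literal 'w4' repeated 3 times, then zero or more of a non-whitespace character (lazy), then 3 to 5 of a digit (captured); then anchored at the end.
`re.search` scans for the first position where the pattern succeeds.
The match spans [5:56] → 'l@&w4w4w4@6567se8=:#%w4w4w4e05585nuq!&#w4w4w4u99441'.
Captured: group 1 = 'w4w4w4@6567se8=:#%w4w4w4e05585nuq!&#w4w4w4u99441'.

(5, 56)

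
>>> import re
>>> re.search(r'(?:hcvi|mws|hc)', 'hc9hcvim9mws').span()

`re.search` scans for the first position where the pattern succeeds.
The match spans [0:2] → 'hc'.

(0, 2)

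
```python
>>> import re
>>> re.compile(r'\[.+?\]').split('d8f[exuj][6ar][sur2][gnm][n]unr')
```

['d8f', '', '', '', '', 'unr']

Each match becomes a cut point; 6 segments remain.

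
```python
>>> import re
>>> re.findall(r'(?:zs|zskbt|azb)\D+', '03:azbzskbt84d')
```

Since nothing is captured, `findall` lists the 1 matched substring directly.

['azbzskbt']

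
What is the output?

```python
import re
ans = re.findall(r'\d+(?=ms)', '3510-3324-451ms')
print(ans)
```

['451']

The positive lookaround only admits positions where the adjacent text matches; those characters stay outside the span.
No capturing groups, so `findall` returns the 1 full match string.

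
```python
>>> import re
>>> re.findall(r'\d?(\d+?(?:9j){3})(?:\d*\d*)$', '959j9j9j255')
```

['59j9j9j']

This matches optionally a digit; then one or more of a digit (lazy), then the literal '9j' repeated 3 times (captured); then zero or more of a digit, then zero or more of a digit (non-capturing group); then anchored at the end.
Matches: at [0:11] match '959j9j9j255', group 1 = '59j9j9j'.
One capturing group, so `findall` returns just the captured substring from the one match — 1 in all.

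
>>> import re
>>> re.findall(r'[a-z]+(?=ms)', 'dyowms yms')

['dyow', 'y']

Because the assertion is zero-width, the text it checks is not consumed and won't appear in the result.
Scanning left to right: at [0:4] → 'dyow'; at [7:8] → 'y'.
`findall` yields the raw match text (2 of them) because the pattern has no groups.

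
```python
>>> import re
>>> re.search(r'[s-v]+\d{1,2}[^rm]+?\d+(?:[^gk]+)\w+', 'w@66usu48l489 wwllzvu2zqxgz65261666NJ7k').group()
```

Pattern: one or more of a character in [s-v], then 1 to 2 of a digit, then one or more of any character except [rm] (lazy); then one or more of a digit; then one or more of any character except [gk] (non-capturing group); then one or more of a word character.
The match spans [4:39] → 'usu48l489 wwllzvu2zqxgz65261666NJ7k'.

'usu48l489 wwllzvu2zqxgz65261666NJ7k'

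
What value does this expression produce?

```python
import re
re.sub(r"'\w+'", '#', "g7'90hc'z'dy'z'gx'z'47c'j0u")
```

Matches: at [2:8] → "'90hc'"; at [9:13] → "'dy'"; at [14:18] → "'gx'"; at [19:24] → "'47c'".
Every occurrence is swapped for '#'.

'g7#z#z#z#j0u'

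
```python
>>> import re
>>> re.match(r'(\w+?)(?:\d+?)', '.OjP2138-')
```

The pattern matches one or more of a word character (lazy) (captured); then one or more of a digit (lazy) (non-capturing group).
With `match`, the pattern is implicitly anchored at the beginning.
Here position 0 doesn't satisfy it, so the call returns None.

None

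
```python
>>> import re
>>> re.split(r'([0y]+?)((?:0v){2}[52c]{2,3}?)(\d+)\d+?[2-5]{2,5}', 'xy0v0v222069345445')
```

With the lazy modifier that quantifier settles for the fewest repetitions that let the rest of the pattern succeed (the atoms after it are unaffected and can still be greedy).
With a capturing group present, the delimiter's captured portion is kept in the result list.

['x', 'y', '0v0v22', '2069345', '']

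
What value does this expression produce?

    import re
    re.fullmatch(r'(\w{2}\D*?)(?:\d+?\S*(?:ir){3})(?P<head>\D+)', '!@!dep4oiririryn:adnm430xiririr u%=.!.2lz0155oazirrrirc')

None

Pattern: exactly 2 of a word character, then zero or more of a non-digit (lazy) (captured); then one or more of a digit (lazy), then zero or more of a non-whitespace character, then the literal 'ir' repeated 3 times (non-capturing group); then one or more of a non-digit (captured as 'head').
For `fullmatch`, every character of the input must be accounted for by the pattern.
Here there's no way to consume every character, so the call returns None.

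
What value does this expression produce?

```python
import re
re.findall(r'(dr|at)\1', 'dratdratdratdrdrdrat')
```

['dr']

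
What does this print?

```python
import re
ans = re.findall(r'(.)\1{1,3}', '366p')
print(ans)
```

['6']

After group 1 captures some text, `\1` only succeeds where that same text appears again.
With a single group, `findall` returns only what that group captured — 1 item.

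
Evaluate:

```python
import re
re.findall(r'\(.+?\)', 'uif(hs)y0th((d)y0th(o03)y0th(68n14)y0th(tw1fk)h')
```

A `+?`/`*?`/`{m,n}?` starts at its minimum and grows only as far as needed for what follows to match.
Since nothing is captured, `findall` lists the 5 matched substrings directly.

['(hs)', '((d)', '(o03)', '(68n14)', '(tw1fk)']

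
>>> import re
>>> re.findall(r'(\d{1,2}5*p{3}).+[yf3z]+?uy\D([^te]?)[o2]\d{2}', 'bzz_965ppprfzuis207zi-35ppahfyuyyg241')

The pattern matches 1 to 2 of a digit, then zero or more of a literal '5', then exactly 3 of a literal 'p' (captured); then one or more of any character, then one or more of one of [yf3z] (lazy), then the literal 'uy'; then a non-digit; then optionally any character except [te] (captured); then one of [o2], then exactly 2 of a digit.
Walking the string: at [4:37] match '965ppprfzuis207zi-35ppahfyuyyg241', groups = ('965ppp', 'g').
With 2 capturing groups, `findall` returns a 2-tuple per match.

[('965ppp', 'g')]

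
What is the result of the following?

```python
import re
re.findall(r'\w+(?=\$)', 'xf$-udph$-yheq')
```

Because the assertion is zero-width, the text it checks is not consumed and won't appear in the result.
`findall` yields the raw match text (2 of them) because the pattern has no groups.

['xf', 'udph']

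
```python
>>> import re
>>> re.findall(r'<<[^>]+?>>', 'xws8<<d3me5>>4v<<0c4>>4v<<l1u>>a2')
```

['<<d3me5>>', '<<0c4>>', '<<l1u>>']

Walking the string: at [4:13] → '<<d3me5>>'; at [15:22] → '<<0c4>>'; at [24:31] → '<<l1u>>'.
`findall` yields the raw match text (3 of them) because the pattern has no groups.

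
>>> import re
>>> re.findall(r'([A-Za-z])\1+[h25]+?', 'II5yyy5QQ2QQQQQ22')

`\1` has to match the exact text group 1 already captured.
Matches: at [0:3] match 'II5', group 1 = 'I'; at [3:7] match 'yyy5', group 1 = 'y'; at [7:10] match 'QQ2', group 1 = 'Q'; at [10:16] match 'QQQQQ2', group 1 = 'Q'.
With a single group, `findall` returns only what that group captured — 4 items.

['I', 'y', 'Q', 'Q']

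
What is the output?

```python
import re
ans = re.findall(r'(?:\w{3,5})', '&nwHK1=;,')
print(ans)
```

['nwHK1']

This matches 3 to 5 of a word character (non-capturing group).
Matches: at [1:6] → 'nwHK1'.
`findall` yields the raw match text (1 of them) because the pattern has no groups.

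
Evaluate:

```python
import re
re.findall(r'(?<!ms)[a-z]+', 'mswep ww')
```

A negative assertion filters positions out without eating any characters.
Since nothing is captured, `findall` lists the 2 matched substrings directly.

['mswep', 'ww']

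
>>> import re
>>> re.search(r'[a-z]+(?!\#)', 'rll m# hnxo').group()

'rll'

The negative lookaround is zero-width — it rules out positions where the adjacent text would match, without consuming anything.
`search` walks the string left to right and returns the first match it finds.
The match spans [0:3] → 'rll'.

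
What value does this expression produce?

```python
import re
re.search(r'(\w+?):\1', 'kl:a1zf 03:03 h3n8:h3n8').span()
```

After group 1 captures some text, `\1` only succeeds where that same text appears again.
Unlike `match`, `search` isn't anchored — it looks for the pattern anywhere in the string.
The match spans [8:13] → '03:03'.
Captured: group 1 = '03'.

(8, 13)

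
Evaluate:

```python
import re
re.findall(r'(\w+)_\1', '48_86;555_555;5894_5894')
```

['8', '555', '5894']

`\1` is not a pattern — it's the concrete string captured by group 1, re-applied verbatim.
Scanning left to right: at [1:4] match '8_8', group 1 = '8'; at [6:13] match '555_555', group 1 = '555'; at [14:23] match '5894_5894', group 1 = '5894'.
`findall` collects group 1 from each match (3 total).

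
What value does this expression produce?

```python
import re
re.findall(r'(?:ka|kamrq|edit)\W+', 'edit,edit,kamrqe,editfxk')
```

Since nothing is captured, `findall` lists the 2 matched substrings directly.

['edit,', 'edit,']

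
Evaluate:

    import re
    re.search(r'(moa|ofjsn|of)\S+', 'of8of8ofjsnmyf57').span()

(0, 16)

`re.search` scans for the first position where the pattern succeeds.
The match spans [0:16] → 'of8of8ofjsnmyf57'.
Captured: group 1 = 'of'.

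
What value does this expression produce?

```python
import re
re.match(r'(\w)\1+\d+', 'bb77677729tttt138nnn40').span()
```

`re.match` only tries the pattern at the start of the string.
The match spans [0:10] → 'bb77677729'.

(0, 10)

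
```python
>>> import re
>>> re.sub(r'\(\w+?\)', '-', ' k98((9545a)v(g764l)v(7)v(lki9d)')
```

' k98(-v-v-v-'

`sub` substitutes '-' at each match site.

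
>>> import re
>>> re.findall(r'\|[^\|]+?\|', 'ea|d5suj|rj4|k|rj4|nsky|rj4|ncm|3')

['|d5suj|', '|k|', '|nsky|', '|ncm|']

Walking the string: at [2:9] → '|d5suj|'; at [12:15] → '|k|'; at [18:24] → '|nsky|'; at [27:32] → '|ncm|'.
`findall` yields the raw match text (4 of them) because the pattern has no groups.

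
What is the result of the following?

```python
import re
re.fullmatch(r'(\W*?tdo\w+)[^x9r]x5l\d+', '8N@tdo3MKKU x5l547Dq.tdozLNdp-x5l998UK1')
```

Pattern: zero or more of a non-word character (lazy), then the literal 'tdo', then one or more of a word character (captured); then any character except [x9r], then the literal 'x5l', then one or more of a digit.
`fullmatch` succeeds only if the pattern covers the string from start to end.
Here the pattern can't cover the whole string, so the call returns None.

None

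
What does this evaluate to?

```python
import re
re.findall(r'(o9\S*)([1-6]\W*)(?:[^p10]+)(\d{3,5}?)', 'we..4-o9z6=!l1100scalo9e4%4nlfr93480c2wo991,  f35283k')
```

Pattern: the literal 'o9', then zero or more of a non-whitespace character (captured); then a character in [1-6], then zero or more of a non-word character (captured); then one or more of any character except [p10] (non-capturing group); then 3 to 5 of a digit (lazy) (captured).
Walking the string: at [6:52] match 'o9z6=!l1100scalo9e4%4nlfr93480c2wo991,  f35283', groups = ('o9z6=!l1100scalo9e4%4nlfr93480c2wo99', '1,  ', '283').
With 3 capturing groups, `findall` returns a 3-tuple per match.

[('o9z6=!l1100scalo9e4%4nlfr93480c2wo99', '1,  ', '283')]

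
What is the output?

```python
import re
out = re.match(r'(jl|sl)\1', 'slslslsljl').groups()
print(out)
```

('sl',)

`\1` is not a pattern — it's the concrete string captured by group 1, re-applied verbatim.
`re.match` won't scan ahead — the pattern has to work from the very first character.
The match spans [0:4] → 'slsl'.
Captured: group 1 = 'sl'.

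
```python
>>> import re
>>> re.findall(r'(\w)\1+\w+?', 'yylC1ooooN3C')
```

The backreference `\1` re-matches whatever the first group consumed, character for character.
Scanning left to right: at [0:3] match 'yyl', group 1 = 'y'; at [5:10] match 'ooooN', group 1 = 'o'.
With a single group, `findall` returns only what that group captured — 2 items.

['y', 'o']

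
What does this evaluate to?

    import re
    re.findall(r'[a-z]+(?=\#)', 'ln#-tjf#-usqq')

The `(?=…)`/`(?<=…)` assertion just peeks at neighbouring text; it doesn't advance the match position.
Walking the string: at [0:2] → 'ln'; at [4:7] → 'tjf'.
No capturing groups, so `findall` returns the 2 full match strings.

['ln', 'tjf']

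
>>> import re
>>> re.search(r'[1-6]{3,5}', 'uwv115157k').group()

'11515'

The pattern matches 3 to 5 of a character in [1-6].
`re.search` scans for the first position where the pattern succeeds.
The match spans [3:8] → '11515'.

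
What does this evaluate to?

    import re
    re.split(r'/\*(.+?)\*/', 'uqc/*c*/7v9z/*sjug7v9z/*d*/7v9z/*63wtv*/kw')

['uqc', 'c', '7v9z', 'sjug7v9z/*d', '7v9z', '63wtv', 'kw']

Because the quantifier is non-greedy, it stops expanding at the earliest point where the rest of the pattern can succeed.
With a capturing group present, the delimiter's captured portion is kept in the result list.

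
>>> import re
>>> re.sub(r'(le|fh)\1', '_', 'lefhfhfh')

The backreference `\1` re-matches whatever the first group consumed, character for character.
`sub` substitutes '_' at each match site.

'le_fh'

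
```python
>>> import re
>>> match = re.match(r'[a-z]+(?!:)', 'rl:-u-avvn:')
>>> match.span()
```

(0, 1)

A negative assertion filters positions out without eating any characters.
`re.match` won't scan ahead — the pattern has to work from the very first character.
The match spans [0:1] → 'r'.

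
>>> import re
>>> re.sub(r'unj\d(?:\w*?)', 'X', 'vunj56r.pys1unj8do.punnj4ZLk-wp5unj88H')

This matches the literal 'unj', then a digit; then zero or more of a word character (lazy) (non-capturing group).
Because the quantifier is non-greedy, it stops expanding at the earliest point where the rest of the pattern can succeed.
Matches: at [1:5] → 'unj5'; at [12:16] → 'unj8'; at [32:36] → 'unj8'.
Every occurrence is swapped for 'X'.

'vX6r.pys1Xdo.punnj4ZLk-wp5X8H'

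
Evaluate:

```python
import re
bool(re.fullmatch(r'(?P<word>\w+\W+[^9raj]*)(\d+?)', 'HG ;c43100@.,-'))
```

The pattern matches one or more of a word character, then one or more of a non-word character, then zero or more of any character except [9raj] (captured as 'word'); then one or more of a digit (lazy) (captured).
For `fullmatch`, every character of the input must be accounted for by the pattern.
Here the pattern can't cover the whole string, so the call returns None, and `bool(None)` is False.

False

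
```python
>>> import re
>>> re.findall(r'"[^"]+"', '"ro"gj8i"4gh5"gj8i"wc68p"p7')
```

['"ro"', '"4gh5"', '"wc68p"']

Since nothing is captured, `findall` lists the 3 matched substrings directly.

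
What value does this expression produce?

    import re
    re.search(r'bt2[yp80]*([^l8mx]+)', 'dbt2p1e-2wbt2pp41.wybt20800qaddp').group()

The pattern matches the literal 'bt2', then zero or more of one of [yp80]; then one or more of any character except [l8mx] (captured).
Unlike `match`, `search` isn't anchored — it looks for the pattern anywhere in the string.
The match spans [1:24] → 'bt2p1e-2wbt2pp41.wybt20'.
Captured: group 1 = '1e-2wbt2pp41.wybt20'.

'bt2p1e-2wbt2pp41.wybt20'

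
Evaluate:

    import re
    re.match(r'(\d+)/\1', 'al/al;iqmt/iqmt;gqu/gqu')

None

After group 1 captures some text, `\1` only succeeds where that same text appears again.
`match` is anchored at position 0; if the pattern doesn't fit there, it returns None.
Here position 0 doesn't satisfy it, so the call returns None.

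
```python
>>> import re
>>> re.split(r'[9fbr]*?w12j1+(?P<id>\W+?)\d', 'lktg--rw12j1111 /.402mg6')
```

The pattern matches zero or more of one of [9fbr] (lazy), then the literal 'w1', then the literal '2j'; then one or more of a literal '1'; then one or more of a non-word character (lazy) (captured as 'id'); then a digit.
`re.split` interleaves the captured-group text with the surrounding fragments.

['lktg--', ' /.', '02mg6']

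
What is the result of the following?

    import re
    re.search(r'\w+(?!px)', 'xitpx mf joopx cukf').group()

Because the assertion is negative and zero-width, positions next to the forbidden text are skipped.
`re.search` scans for the first position where the pattern succeeds.
The match spans [0:5] → 'xitpx'.

'xitpx'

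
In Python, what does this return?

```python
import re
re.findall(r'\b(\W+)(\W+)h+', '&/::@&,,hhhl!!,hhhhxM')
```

This matches a word boundary (`\b`, zero-width); then one or more of a non-word character (captured); then one or more of a non-word character (captured); then one or more of a literal 'h'.
Scanning left to right: at [12:19] match '!!,hhhh', groups = ('!!', ',').
2 groups means the one result is a tuple of 2 captured strings — 1 here.

[('!!', ',')]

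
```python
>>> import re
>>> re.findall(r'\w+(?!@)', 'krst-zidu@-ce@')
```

['krst', 'zid', 'c']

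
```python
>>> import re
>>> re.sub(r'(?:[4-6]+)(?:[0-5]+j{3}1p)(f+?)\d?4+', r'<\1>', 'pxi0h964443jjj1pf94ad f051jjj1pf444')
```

'pxi0h9<f>ad f0<f>'

Each match is replaced using the text its own group 1 captured.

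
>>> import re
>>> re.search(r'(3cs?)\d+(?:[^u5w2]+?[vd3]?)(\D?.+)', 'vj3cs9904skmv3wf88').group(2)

'kmv3wf88'

The match spans [2:18] → '3cs9904skmv3wf88'.
Captured: group 1 = '3cs', group 2 = 'kmv3wf88'.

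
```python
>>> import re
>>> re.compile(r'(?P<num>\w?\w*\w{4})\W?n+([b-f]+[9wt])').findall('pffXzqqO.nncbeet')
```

This matches optionally a word character, then zero or more of a word character, then exactly 4 of a word character (captured as 'num'); then optionally a non-word character, then one or more of the literal 'n'; then one or more of a character in [b-f], then one of [9wt] (captured).
Walking the string: at [0:16] match 'pffXzqqO.nncbeet', groups = ('pffXzqqO', 'cbeet').
2 groups means the one result is a tuple of 2 captured strings — 1 here.

[('pffXzqqO', 'cbeet')]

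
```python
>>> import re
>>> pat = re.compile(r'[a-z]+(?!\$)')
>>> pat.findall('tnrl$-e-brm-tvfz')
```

['tnr', 'e', 'brm', 'tvfz']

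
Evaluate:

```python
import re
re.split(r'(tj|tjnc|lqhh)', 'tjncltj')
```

['', 'tj', 'ncl', 'tj', '']

Alternation tries branches left to right and keeps the first one that lets the overall match succeed at that position.
Matches to split on: at [0:2] → 'tj'; at [5:7] → 'tj'.
The group in the pattern means `split` returns the separators' captures alongside the pieces.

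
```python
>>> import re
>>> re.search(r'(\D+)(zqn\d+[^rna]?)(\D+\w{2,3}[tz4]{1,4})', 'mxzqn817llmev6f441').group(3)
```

The match spans [0:17] → 'mxzqn817llmev6f44'.
Captured: group 1 = 'mx', group 2 = 'zqn817l', group 3 = 'lmev6f44'.

'lmev6f44'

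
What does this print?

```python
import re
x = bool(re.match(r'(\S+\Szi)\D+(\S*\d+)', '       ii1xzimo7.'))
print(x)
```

With `match`, the pattern is implicitly anchored at the beginning.
Here the string doesn't start with a match, so the call returns None, and `bool(None)` is False.

False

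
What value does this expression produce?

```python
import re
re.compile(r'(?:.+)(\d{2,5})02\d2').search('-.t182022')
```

None

Pattern: one or more of any character (non-capturing group); then 2 to 5 of a digit (captured); then the literal '02', then a digit, then a literal '2'.
`re.search` scans for the first position where the pattern succeeds.
Here no position works, so the call returns None.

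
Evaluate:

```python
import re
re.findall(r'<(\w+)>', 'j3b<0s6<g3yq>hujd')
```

Because there's exactly one group, `findall` drops the full match and keeps group 1 from the one hit.

['g3yq']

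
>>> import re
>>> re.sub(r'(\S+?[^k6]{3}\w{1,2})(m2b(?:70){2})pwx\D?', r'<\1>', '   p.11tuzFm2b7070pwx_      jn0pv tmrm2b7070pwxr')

This matches one or more of a non-whitespace character (lazy), then exactly 3 of any character except [k6], then 1 to 2 of a word character (captured); then the literal 'm2b', then the literal '70' repeated 2 times (captured); then the literal 'pwx', then optionally a non-digit.
Matches: at [3:22] → 'p.11tuzFm2b7070pwx_'; at [28:48] → 'jn0pv tmrm2b7070pwxr'.
The replacement refers to a captured group, so each match is rewritten using its own captured text.

'   <p.11tuzF>      <jn0pv tmr>'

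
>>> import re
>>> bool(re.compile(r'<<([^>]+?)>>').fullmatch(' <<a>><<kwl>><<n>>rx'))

False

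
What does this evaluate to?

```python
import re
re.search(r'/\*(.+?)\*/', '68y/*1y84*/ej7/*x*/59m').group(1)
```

'1y84'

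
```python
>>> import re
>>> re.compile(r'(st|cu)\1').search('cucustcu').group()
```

'cucu'

`\1` has to match the exact text group 1 already captured.
Unlike `match`, `search` isn't anchored — it looks for the pattern anywhere in the string.
The match spans [0:4] → 'cucu'.
Captured: group 1 = 'cu'.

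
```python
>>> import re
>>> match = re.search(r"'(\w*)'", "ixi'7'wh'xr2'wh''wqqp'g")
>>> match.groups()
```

`re.search` scans for the first position where the pattern succeeds.
The match spans [3:6] → "'7'".
Captured: group 1 = '7'.

('7',)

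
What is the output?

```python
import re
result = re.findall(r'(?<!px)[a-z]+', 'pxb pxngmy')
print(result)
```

['pxb', 'pxngmy']

The negative lookaround is zero-width — it rules out positions where the adjacent text would match, without consuming anything.
Walking the string: at [0:3] → 'pxb'; at [4:10] → 'pxngmy'.
Since nothing is captured, `findall` lists the 2 matched substrings directly.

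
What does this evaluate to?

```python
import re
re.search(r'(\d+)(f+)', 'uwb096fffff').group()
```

'096fffff'

This matches one or more of a digit (captured); then one or more of a literal 'f' (captured).
`re.search` tries every starting position until one works.
The match spans [3:11] → '096fffff'.
Captured: group 1 = '096', group 2 = 'fffff'.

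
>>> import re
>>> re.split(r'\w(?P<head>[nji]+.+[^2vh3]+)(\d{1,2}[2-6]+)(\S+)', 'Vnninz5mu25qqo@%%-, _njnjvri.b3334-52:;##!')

The pattern matches a word character; then one or more of one of [nji], then one or more of any character, then one or more of any character except [2vh3] (captured as 'head'); then 1 to 2 of a digit, then one or more of a character in [2-6] (captured); then one or more of a non-whitespace character (captured).
Matches to split on: at [0:42] → 'Vnninz5mu25qqo@%%-, _njnjvri.b3334-52:;##!'.
The group in the pattern means `split` returns the separators' captures alongside the pieces.

['', 'nninz5mu25qqo@%%-, _njnjvri.b3334-', '52', ':;##!', '']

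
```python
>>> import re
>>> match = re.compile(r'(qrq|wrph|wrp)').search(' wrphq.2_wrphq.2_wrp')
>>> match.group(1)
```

The regex engine tests alternatives in the order written; an earlier branch that matches wins even if a later one would match more.
Unlike `match`, `search` isn't anchored — it looks for the pattern anywhere in the string.
The match spans [1:5] → 'wrph'.
Captured: group 1 = 'wrph'.

'wrph'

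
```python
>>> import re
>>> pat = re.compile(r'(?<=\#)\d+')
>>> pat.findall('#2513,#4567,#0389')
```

The lookaround is zero-width — it requires the adjacent text to match without consuming it, so the asserted text isn't part of the match.
With no groups in the pattern, `findall` gives back each whole match — 3 here.

['2513', '4567', '0389']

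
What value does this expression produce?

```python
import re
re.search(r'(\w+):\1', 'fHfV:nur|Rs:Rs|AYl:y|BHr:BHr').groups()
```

('Rs',)

The backreference `\1` re-matches whatever the first group consumed, character for character.
Unlike `match`, `search` isn't anchored — it looks for the pattern anywhere in the string.
The match spans [9:14] → 'Rs:Rs'.
Captured: group 1 = 'Rs'.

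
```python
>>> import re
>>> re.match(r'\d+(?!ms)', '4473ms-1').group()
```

'447'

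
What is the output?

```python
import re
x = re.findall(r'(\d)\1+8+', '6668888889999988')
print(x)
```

The backreference `\1` re-matches whatever the first group consumed, character for character.
Matches: at [0:9] match '666888888', group 1 = '6'; at [9:16] match '9999988', group 1 = '9'.
One capturing group, so `findall` returns just the captured substring from each match — 2 in all.

['6', '9']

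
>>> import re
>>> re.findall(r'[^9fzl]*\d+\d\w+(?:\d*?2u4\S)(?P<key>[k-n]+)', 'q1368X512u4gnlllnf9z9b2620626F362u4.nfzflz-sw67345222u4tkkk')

['n', 'kkk']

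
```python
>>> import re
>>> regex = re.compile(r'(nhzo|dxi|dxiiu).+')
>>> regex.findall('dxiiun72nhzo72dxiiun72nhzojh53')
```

['dxi']

Alternation isn't longest-match — the leftmost alternative that fits at this position is chosen.
Matches: at [0:30] match 'dxiiun72nhzo72dxiiun72nhzojh53', group 1 = 'dxi'.
`findall` collects group 1 from the one match (1 total).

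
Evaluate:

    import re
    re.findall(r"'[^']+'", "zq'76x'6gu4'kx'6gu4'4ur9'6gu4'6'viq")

Walking the string: at [2:7] → "'76x'"; at [11:15] → "'kx'"; at [19:25] → "'4ur9'"; at [29:32] → "'6'".
With no groups in the pattern, `findall` gives back each whole match — 4 here.

["'76x'", "'kx'", "'4ur9'", "'6'"]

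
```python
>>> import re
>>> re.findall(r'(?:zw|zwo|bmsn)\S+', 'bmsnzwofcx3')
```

No capturing groups, so `findall` returns the 1 full match string.

['bmsnzwofcx3']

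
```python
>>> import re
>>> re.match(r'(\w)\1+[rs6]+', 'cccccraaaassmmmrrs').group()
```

'cccccr'

`re.match` won't scan ahead — the pattern has to work from the very first character.
The match spans [0:6] → 'cccccr'.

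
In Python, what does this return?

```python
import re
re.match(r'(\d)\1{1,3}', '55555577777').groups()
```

('5',)

After group 1 captures some text, `\1` only succeeds where that same text appears again.
`re.match` won't scan ahead — the pattern has to work from the very first character.
The match spans [0:4] → '5555'.
Captured: group 1 = '5'.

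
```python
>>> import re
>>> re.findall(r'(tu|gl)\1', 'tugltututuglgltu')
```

`\1` has to match the exact text group 1 already captured.
Walking the string: at [4:8] match 'tutu', group 1 = 'tu'; at [10:14] match 'glgl', group 1 = 'gl'.
`findall` collects group 1 from each match (2 total).

['tu', 'gl']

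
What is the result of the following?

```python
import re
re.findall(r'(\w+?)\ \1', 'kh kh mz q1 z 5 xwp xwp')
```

['kh', 'xwp']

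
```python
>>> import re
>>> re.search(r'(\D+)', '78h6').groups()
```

('h',)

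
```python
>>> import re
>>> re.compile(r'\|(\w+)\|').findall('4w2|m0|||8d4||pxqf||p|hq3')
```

['m0', '8d4', 'pxqf', 'p']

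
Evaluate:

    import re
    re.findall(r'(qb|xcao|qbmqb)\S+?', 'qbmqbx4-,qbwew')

Alternation isn't longest-match — the leftmost alternative that fits at this position is chosen.
Scanning left to right: at [0:3] match 'qbm', group 1 = 'qb'; at [3:6] match 'qbx', group 1 = 'qb'; at [9:12] match 'qbw', group 1 = 'qb'.
`findall` collects group 1 from each match (3 total).

['qb', 'qb', 'qb']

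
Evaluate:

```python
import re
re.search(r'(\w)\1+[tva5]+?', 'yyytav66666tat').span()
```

(0, 4)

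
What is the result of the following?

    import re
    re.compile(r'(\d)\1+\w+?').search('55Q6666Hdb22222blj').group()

'55Q'

The backreference `\1` re-matches whatever the first group consumed, character for character.
Unlike `match`, `search` isn't anchored — it looks for the pattern anywhere in the string.
The match spans [0:3] → '55Q'.
Captured: group 1 = '5'.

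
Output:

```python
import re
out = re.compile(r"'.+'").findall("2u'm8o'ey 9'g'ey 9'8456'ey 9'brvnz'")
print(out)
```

["'m8o'ey 9'g'ey 9'8456'ey 9'brvnz'"]

`findall` yields the raw match text (1 of them) because the pattern has no groups.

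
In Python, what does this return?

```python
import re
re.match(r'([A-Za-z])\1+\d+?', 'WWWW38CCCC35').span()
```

`re.match` won't scan ahead — the pattern has to work from the very first character.
The match spans [0:5] → 'WWWW3'.

(0, 5)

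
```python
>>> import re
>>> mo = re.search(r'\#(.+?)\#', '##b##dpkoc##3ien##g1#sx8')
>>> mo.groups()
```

('#b',)

The match spans [0:4] → '##b#'.
Captured: group 1 = '#b'.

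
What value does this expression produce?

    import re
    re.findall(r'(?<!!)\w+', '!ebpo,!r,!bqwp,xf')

`(?!…)`/`(?<!…)` only lets a position through if the neighbouring text does NOT match; no characters are consumed.
Matches: at [2:5] → 'bpo'; at [11:14] → 'qwp'; at [15:17] → 'xf'.
With no groups in the pattern, `findall` gives back each whole match — 3 here.

['bpo', 'qwp', 'xf']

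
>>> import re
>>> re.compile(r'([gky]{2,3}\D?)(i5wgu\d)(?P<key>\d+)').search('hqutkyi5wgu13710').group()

'kyi5wgu13710'

This matches 2 to 3 of one of [gky], then optionally a non-digit (captured); then the literal 'i5w', then the literal 'gu', then a digit (captured); then one or more of a digit (captured as 'key').
`re.search` tries every starting position until one works.
The match spans [4:16] → 'kyi5wgu13710'.
Captured: group 1 = 'ky', group 2 = 'i5wgu1', group 3 = '3710'.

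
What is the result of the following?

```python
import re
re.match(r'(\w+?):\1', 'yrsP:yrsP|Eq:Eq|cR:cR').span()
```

`\1` is not a pattern — it's the concrete string captured by group 1, re-applied verbatim.
`re.match` only tries the pattern at the start of the string.
The match spans [0:9] → 'yrsP:yrsP'.
Captured: group 1 = 'yrsP'.

(0, 9)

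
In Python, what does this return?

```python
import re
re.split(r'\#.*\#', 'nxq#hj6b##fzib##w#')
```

['nxq', '']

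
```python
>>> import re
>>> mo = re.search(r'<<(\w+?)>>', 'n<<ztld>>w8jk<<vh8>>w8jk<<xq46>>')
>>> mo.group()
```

The match spans [1:9] → '<<ztld>>'.

'<<ztld>>'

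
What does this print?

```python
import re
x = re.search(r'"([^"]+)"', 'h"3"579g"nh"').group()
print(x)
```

"3"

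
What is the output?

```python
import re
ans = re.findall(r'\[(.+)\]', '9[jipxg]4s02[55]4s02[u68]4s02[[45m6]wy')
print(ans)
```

['jipxg]4s02[55]4s02[u68]4s02[[45m6']

Matches: at [1:36] match '[jipxg]4s02[55]4s02[u68]4s02[[45m6]', group 1 = 'jipxg]4s02[55]4s02[u68]4s02[[45m6'.
Because there's exactly one group, `findall` drops the full match and keeps group 1 from the one hit.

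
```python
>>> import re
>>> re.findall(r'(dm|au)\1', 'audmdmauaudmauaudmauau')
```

`\1` has to match the exact text group 1 already captured.
Because there's exactly one group, `findall` drops the full match and keeps group 1 from each hit.

['dm', 'au', 'au', 'au']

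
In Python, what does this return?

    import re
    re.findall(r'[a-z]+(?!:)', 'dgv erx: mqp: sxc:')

['dgv', 'er', 'mq', 'sx']

The negative lookahead/lookbehind blocks any match where the forbidden context is present.
`findall` yields the raw match text (4 of them) because the pattern has no groups.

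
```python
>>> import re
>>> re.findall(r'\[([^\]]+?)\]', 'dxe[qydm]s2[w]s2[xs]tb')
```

One capturing group, so `findall` returns just the captured substring from each match — 3 in all.

['qydm', 'w', 'xs']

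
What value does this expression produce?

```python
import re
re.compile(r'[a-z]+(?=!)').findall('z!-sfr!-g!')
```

The positive lookaround only admits positions where the adjacent text matches; those characters stay outside the span.
No capturing groups, so `findall` returns the 3 full match strings.

['z', 'sfr', 'g']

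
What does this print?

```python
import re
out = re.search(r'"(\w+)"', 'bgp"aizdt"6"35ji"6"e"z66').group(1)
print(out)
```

aizdt

The match spans [3:10] → '"aizdt"'.
Captured: group 1 = 'aizdt'.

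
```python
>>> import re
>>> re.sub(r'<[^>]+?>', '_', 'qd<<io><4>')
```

`sub` substitutes '_' at each match site.

'qd__'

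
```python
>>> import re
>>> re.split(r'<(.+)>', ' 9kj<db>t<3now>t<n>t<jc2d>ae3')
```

[' 9kj', 'db>t<3now>t<n>t<jc2d', 'ae3']

Matches to split on: at [4:26] → '<db>t<3now>t<n>t<jc2d>'.
The group in the pattern means `split` returns the separators' captures alongside the pieces.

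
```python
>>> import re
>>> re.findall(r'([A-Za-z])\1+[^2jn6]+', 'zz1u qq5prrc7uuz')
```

['z']

A backreference is literal: `\1` must see the identical characters the first group matched.
One capturing group, so `findall` returns just the captured substring from the one match — 1 in all.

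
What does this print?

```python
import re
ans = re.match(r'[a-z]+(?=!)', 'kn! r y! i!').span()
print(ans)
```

(0, 2)

`re.match` only tries the pattern at the start of the string.
The match spans [0:2] → 'kn'.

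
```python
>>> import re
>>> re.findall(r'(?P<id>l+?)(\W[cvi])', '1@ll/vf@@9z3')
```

[('ll', '/v')]

Pattern: one or more of a literal 'l' (lazy) (captured as 'id'); then a non-word character, then one of [cvi] (captured).
Matches: at [2:6] match 'll/v', groups = ('ll', '/v').
`findall` packs the 2 group values into a tuple for every match.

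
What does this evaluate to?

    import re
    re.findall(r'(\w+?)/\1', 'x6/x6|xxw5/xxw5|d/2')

`\1` is not a pattern — it's the concrete string captured by group 1, re-applied verbatim.
Scanning left to right: at [0:5] match 'x6/x6', group 1 = 'x6'; at [6:15] match 'xxw5/xxw5', group 1 = 'xxw5'.
With a single group, `findall` returns only what that group captured — 2 items.

['x6', 'xxw5']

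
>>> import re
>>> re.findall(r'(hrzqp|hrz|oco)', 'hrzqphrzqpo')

Alternation isn't longest-match — the leftmost alternative that fits at this position is chosen.
`findall` collects group 1 from each match (2 total).

['hrzqp', 'hrzqp']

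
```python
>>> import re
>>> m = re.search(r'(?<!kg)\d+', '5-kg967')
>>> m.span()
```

`(?!…)`/`(?<!…)` only lets a position through if the neighbouring text does NOT match; no characters are consumed.
The match spans [0:1] → '5'.

(0, 1)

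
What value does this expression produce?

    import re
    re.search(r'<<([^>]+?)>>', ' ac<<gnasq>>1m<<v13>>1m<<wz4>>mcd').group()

Unlike `match`, `search` isn't anchored — it looks for the pattern anywhere in the string.
The match spans [3:12] → '<<gnasq>>'.
Captured: group 1 = 'gnasq'.

'<<gnasq>>'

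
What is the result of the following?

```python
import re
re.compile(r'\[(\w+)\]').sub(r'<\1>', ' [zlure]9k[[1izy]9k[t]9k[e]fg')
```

' <zlure>9k[<1izy>9k<t>9k<e>fg'

`\1` in the replacement pulls in group 1's text for each match.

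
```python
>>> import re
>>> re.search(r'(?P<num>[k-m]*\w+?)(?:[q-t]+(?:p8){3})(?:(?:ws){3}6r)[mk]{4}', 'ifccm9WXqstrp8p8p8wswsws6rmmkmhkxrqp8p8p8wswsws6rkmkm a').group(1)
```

The match spans [0:30] → 'ifccm9WXqstrp8p8p8wswsws6rmmkm'.
Captured: group 1 = 'ifccm9WX'.

'ifccm9WX'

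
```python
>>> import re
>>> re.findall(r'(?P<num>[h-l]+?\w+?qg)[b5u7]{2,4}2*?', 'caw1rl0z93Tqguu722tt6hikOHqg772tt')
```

['l0z93Tqg', 'hikOHqg']

Lazy quantifiers expand one character at a time until the remainder of the pattern can match.
`findall` collects group 1 from each match (2 total).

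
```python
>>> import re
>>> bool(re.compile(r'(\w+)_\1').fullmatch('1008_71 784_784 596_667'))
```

`fullmatch` succeeds only if the pattern covers the string from start to end.
Here there's no way to consume every character, so the call returns None, and `bool(None)` is False.

False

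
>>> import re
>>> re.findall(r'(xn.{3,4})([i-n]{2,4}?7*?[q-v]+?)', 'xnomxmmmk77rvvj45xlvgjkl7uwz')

The pattern matches the literal 'xn', then 3 to 4 of any character (captured); then 2 to 4 of a character in [i-n] (lazy), then zero or more of the literal '7' (lazy), then one or more of a character in [q-v] (lazy) (captured).
With the lazy modifier that quantifier settles for the fewest repetitions that let the rest of the pattern succeed (the atoms after it are unaffected and can still be greedy).
Walking the string: at [0:12] match 'xnomxmmmk77r', groups = ('xnomxm', 'mmk77r').
`findall` packs the 2 group values into a tuple for every match.

[('xnomxm', 'mmk77r')]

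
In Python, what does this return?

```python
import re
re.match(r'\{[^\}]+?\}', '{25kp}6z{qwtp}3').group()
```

'{25kp}'

`match` is anchored at position 0; if the pattern doesn't fit there, it returns None.
The match spans [0:6] → '{25kp}'.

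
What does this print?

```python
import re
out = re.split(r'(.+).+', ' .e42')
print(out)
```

['', ' .e4', '']

The pattern matches one or more of any character (captured); then one or more of any character.
Because the pattern has a capturing group, `split` also inserts each captured text between the pieces.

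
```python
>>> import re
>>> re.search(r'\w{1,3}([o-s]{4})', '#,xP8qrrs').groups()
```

('qrrs',)

The match spans [2:9] → 'xP8qrrs'.
Captured: group 1 = 'qrrs'.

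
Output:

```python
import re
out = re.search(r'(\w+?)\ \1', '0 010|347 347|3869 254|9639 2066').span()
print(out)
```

(0, 3)

`\1` has to match the exact text group 1 already captured.
`search` walks the string left to right and returns the first match it finds.
The match spans [0:3] → '0 0'.
Captured: group 1 = '0'.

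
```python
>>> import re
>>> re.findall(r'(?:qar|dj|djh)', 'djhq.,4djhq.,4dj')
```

['dj', 'dj', 'dj']

Alternation isn't longest-match — the leftmost alternative that fits at this position is chosen.
Walking the string: at [0:2] → 'dj'; at [7:9] → 'dj'; at [14:16] → 'dj'.
`findall` yields the raw match text (3 of them) because the pattern has no groups.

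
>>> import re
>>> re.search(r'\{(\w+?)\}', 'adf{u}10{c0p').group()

'{u}'

Unlike `match`, `search` isn't anchored — it looks for the pattern anywhere in the string.
The match spans [3:6] → '{u}'.
Captured: group 1 = 'u'.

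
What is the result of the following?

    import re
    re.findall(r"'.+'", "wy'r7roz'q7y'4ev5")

["'r7roz'q7y'"]

Scanning left to right: at [2:13] → "'r7roz'q7y'".
Since nothing is captured, `findall` lists the 1 matched substring directly.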